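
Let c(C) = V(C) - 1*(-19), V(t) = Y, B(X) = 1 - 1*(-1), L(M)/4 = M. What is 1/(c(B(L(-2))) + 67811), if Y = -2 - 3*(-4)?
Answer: 1/67840 ≈ 1.4741e-5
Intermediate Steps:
Y = 10 (Y = -2 + 12 = 10)
L(M) = 4*M
B(X) = 2 (B(X) = 1 + 1 = 2)
V(t) = 10
c(C) = 29 (c(C) = 10 - 1*(-19) = 10 + 19 = 29)
1/(c(B(L(-2))) + 67811) = 1/(29 + 67811) = 1/67840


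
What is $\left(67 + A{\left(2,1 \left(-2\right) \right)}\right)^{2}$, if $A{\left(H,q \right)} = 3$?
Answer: $4900$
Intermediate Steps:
$\left(67 + A{\left(2,1 \left(-2\right) \right)}\right)^{2} = \left(67 + 3\right)^{2} = 70^{2} = 4900$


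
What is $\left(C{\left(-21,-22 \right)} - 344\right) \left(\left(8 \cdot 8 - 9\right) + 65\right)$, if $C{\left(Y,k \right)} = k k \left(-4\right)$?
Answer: $-273600$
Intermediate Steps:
$C{\left(Y,k \right)} = - 4 k^{2}$ ($C{\left(Y,k \right)} = k^{2} \left(-4\right) = - 4 k^{2}$)
$\left(C{\left(-21,-22 \right)} - 344\right) \left(\left(8 \cdot 8 - 9\right) + 65\right) = \left(- 4 \left(-22\right)^{2} - 344\right) \left(\left(8 \cdot 8 - 9\right) + 65\right) = \left(\left(-4\right) 484 - 344\right) \left(\left(64 - 9\right) + 65\right) = \left(-1936 - 344\right) \left(55 + 65\right) = \left(-2280\right) 120 = -273600$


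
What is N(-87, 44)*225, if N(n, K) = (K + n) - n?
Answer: 9900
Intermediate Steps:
N(n, K) = K
N(-87, 44)*225 = 44*225 = 9900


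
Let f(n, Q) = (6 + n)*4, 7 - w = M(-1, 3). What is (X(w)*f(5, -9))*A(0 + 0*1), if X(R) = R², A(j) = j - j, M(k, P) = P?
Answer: 0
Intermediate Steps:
w = 4 (w = 7 - 1*3 = 7 - 3 = 4)
f(n, Q) = 24 + 4*n
A(j) = 0
(X(w)*f(5, -9))*A(0 + 0*1) = (4²*(24 + 4*5))*0 = (16*(24 + 20))*0 = (16*44)*0 = 704*0 = 0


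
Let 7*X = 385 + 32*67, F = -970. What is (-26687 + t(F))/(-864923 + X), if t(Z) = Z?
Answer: 193599/6051932 ≈ 0.031990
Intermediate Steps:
X = 2529/7 (X = (385 + 32*67)/7 = (385 + 2144)/7 = (1/7)*2529 = 2529/7 ≈ 361.29)
(-26687 + t(F))/(-864923 + X) = (-26687 - 970)/(-864923 + 2529/7) = -27657/(-6051932/7) = -27657*(-7/6051932) = 193599/6051932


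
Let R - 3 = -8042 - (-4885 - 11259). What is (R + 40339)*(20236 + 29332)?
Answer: 2401272192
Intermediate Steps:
R = 8105 (R = 3 + (-8042 - (-4885 - 11259)) = 3 + (-8042 - 1*(-16144)) = 3 + (-8042 + 16144) = 3 + 8102 = 8105)
(R + 40339)*(20236 + 29332) = (8105 + 40339)*(20236 + 29332) = 48444*49568 = 2401272192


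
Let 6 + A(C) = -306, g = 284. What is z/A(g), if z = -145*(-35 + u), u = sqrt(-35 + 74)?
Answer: -5075/312 + 145*sqrt(39)/312 ≈ -13.364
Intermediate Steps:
A(C) = -312 (A(C) = -6 - 306 = -312)
u = sqrt(39) ≈ 6.2450
z = 5075 - 145*sqrt(39) (z = -145*(-35 + sqrt(39)) = 5075 - 145*sqrt(39) ≈ 4169.5)
z/A(g) = (5075 - 145*sqrt(39))/(-312) = (5075 - 145*sqrt(39))*(-1/312) = -5075/312 + 145*sqrt(39)/312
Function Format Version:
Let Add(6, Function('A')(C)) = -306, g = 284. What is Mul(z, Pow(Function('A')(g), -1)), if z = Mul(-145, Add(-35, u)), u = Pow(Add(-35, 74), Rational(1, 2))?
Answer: Add(Rational(-5075, 312), Mul(Rational(145, 312), Pow(39, Rational(1, 2)))) ≈ -13.364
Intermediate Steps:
Function('A')(C) = -312 (Function('A')(C) = Add(-6, -306) = -312)
u = Pow(39, Rational(1, 2)) ≈ 6.2450
z = Add(5075, Mul(-145, Pow(39, Rational(1, 2)))) (z = Mul(-145, Add(-35, Pow(39, Rational(1, 2)))) = Add(5075, Mul(-145, Pow(39, Rational(1, 2)))) ≈ 4169.5)
Mul(z, Pow(Function('A')(g), -1)) = Mul(Add(5075, Mul(-145, Pow(39, Rational(1, 2)))), Pow(-312, -1)) = Mul(Add(5075, Mul(-145, Pow(39, Rational(1, 2)))), Rational(-1, 312)) = Add(Rational(-5075, 312), Mul(Rational(145, 312), Pow(39, Rational(1, 2))))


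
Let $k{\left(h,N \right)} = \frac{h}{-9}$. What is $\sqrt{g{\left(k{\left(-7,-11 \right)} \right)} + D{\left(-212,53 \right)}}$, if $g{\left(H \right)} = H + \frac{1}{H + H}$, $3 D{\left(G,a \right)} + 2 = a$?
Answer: $\frac{\sqrt{32494}}{42} \approx 4.2919$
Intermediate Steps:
$k{\left(h,N \right)} = - \frac{h}{9}$ ($k{\left(h,N \right)} = h \left(- \frac{1}{9}\right) = - \frac{h}{9}$)
$D{\left(G,a \right)} = - \frac{2}{3} + \frac{a}{3}$
$g{\left(H \right)} = H + \frac{1}{2 H}$
$\sqrt{g{\left(k{\left(-7,-11 \right)} \right)} + D{\left(-212,53 \right)}} = \sqrt{\left(\left(- \frac{1}{9}\right) \left(-7\right) + \frac{1}{2 \left(\left(- \frac{1}{9}\right) \left(-7\right)\right)}\right) + \left(- \frac{2}{3} + \frac{1}{3} \cdot 53\right)} = \sqrt{\left(\frac{7}{9} + \frac{1}{2 \cdot \frac{7}{9}}\right) + \left(- \frac{2}{3} + \frac{53}{3}\right)} = \sqrt{\left(\frac{7}{9} + \frac{1}{2} \cdot \frac{9}{7}\right) + 17} = \sqrt{\left(\frac{7}{9} + \frac{9}{14}\right) + 17} = \sqrt{\frac{179}{126} + 17} = \sqrt{\frac{2321}{126}} = \frac{\sqrt{32494}}{42}$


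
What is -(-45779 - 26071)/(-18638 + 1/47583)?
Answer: -3418838550/886851953 ≈ -3.8550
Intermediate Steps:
-(-45779 - 26071)/(-18638 + 1/47583) = -(-71850)/(-18638 + 1/47583) = -(-71850)/(-886851953/47583) = -(-71850)*(-47583)/886851953 = -1*3418838550/886851953 = -3418838550/886851953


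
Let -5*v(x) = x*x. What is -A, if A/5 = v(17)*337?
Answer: 97393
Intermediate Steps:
v(x) = -x²/5 (v(x) = -x*x/5 = -x²/5)
A = -97393 (A = 5*(-⅕*17²*337) = 5*(-⅕*289*337) = 5*(-289/5*337) = 5*(-97393/5) = -97393)
-A = -1*(-97393) = 97393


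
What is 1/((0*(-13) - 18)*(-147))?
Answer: 1/2646 ≈ 0.00037793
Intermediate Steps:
1/((0*(-13) - 18)*(-147)) = 1/((0 - 18)*(-147)) = 1/(-18*(-147)) = 1/2646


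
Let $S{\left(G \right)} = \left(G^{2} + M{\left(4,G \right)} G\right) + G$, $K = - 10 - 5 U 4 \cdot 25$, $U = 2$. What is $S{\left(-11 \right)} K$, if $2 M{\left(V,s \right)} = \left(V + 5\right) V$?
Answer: $-880000$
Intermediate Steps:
$M{\left(V,s \right)} = \frac{V \left(5 + V\right)}{2}$ ($M{\left(V,s \right)} = \frac{\left(V + 5\right) V}{2} = \frac{\left(5 + V\right) V}{2} = \frac{V \left(5 + V\right)}{2}$)
$K = 10000$ ($K = - 10 \left(-5\right) 2 \cdot 4 \cdot 25 = - 10 \left(\left(-10\right) 4\right) 25 = \left(-10\right) \left(-40\right) 25 = 400 \cdot 25 = 10000$)
$S{\left(G \right)} = G^{2} + 19 G$ ($S{\left(G \right)} = \left(G^{2} + \frac{1}{2} \cdot 4 \left(5 + 4\right) G\right) + G = \left(G^{2} + \frac{1}{2} \cdot 4 \cdot 9 G\right) + G = \left(G^{2} + 18 G\right) + G = G^{2} + 19 G$)
$S{\left(-11 \right)} K = - 11 \left(19 - 11\right) 10000 = \left(-11\right) 8 \cdot 10000 = \left(-88\right) 10000 = -880000$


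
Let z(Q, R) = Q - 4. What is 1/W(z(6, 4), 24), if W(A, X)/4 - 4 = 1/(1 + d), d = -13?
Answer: 3/47 ≈ 0.063830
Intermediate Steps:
z(Q, R) = -4 + Q
W(A, X) = 47/3 (W(A, X) = 16 + 4/(1 - 13) = 16 + 4/(-12) = 16 + 4*(-1/12) = 16 - ⅓ = 47/3)
1/W(z(6, 4), 24) = 1/(47/3) = 3/47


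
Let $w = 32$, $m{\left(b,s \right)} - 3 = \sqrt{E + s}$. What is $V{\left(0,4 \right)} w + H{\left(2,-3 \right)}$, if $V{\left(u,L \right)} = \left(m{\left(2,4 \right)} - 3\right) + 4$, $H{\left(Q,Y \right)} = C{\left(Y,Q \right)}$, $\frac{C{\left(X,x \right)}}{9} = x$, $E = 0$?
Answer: $210$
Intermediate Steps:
$C{\left(X,x \right)} = 9 x$
$H{\left(Q,Y \right)} = 9 Q$
$m{\left(b,s \right)} = 3 + \sqrt{s}$ ($m{\left(b,s \right)} = 3 + \sqrt{0 + s} = 3 + \sqrt{s}$)
$V{\left(u,L \right)} = 6$ ($V{\left(u,L \right)} = \left(\left(3 + \sqrt{4}\right) - 3\right) + 4 = \left(\left(3 + 2\right) - 3\right) + 4 = \left(5 - 3\right) + 4 = 2 + 4 = 6$)
$V{\left(0,4 \right)} w + H{\left(2,-3 \right)} = 6 \cdot 32 + 9 \cdot 2 = 192 + 18 = 210$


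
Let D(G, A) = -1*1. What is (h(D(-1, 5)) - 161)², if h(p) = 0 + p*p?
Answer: 25600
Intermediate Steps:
D(G, A) = -1
h(p) = p² (h(p) = 0 + p² = p²)
(h(D(-1, 5)) - 161)² = ((-1)² - 161)² = (1 - 161)² = (-160)² = 25600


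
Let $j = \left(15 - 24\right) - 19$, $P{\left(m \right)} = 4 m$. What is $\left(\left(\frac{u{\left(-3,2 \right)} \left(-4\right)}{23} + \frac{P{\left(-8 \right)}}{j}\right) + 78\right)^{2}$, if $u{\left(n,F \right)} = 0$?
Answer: $\frac{306916}{49} \approx 6263.6$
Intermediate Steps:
$j = -28$ ($j = -9 - 19 = -28$)
$\left(\left(\frac{u{\left(-3,2 \right)} \left(-4\right)}{23} + \frac{P{\left(-8 \right)}}{j}\right) + 78\right)^{2} = \left(\left(\frac{0 \left(-4\right)}{23} + \frac{4 \left(-8\right)}{-28}\right) + 78\right)^{2} = \left(\left(0 \cdot \frac{1}{23} - - \frac{8}{7}\right) + 78\right)^{2} = \left(\left(0 + \frac{8}{7}\right) + 78\right)^{2} = \left(\frac{8}{7} + 78\right)^{2} = \left(\frac{554}{7}\right)^{2} = \frac{306916}{49}$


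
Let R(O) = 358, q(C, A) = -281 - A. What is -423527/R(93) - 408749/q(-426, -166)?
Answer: 97626537/41170 ≈ 2371.3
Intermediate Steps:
-423527/R(93) - 408749/q(-426, -166) = -423527/358 - 408749/(-281 - 1*(-166)) = -423527*1/358 - 408749/(-281 + 166) = -423527/358 - 408749/(-115) = -423527/358 - 408749*(-1/115) = -423527/358 + 408749/115 = 97626537/41170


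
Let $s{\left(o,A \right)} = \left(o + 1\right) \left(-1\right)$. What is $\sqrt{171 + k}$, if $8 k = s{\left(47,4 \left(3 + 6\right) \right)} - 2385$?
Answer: $\frac{i \sqrt{2130}}{4} \approx 11.538 i$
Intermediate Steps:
$s{\left(o,A \right)} = -1 - o$ ($s{\left(o,A \right)} = \left(1 + o\right) \left(-1\right) = -1 - o$)
$k = - \frac{2433}{8}$ ($k = \frac{\left(-1 - 47\right) - 2385}{8} = \frac{-48 - 2385}{8} = \frac{1}{8} \left(-2433\right) = - \frac{2433}{8} \approx -304.13$)
$\sqrt{171 + k} = \sqrt{171 - \frac{2433}{8}} = \sqrt{- \frac{1065}{8}} = \frac{i \sqrt{2130}}{4}$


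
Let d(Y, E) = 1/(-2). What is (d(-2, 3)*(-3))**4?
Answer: 81/16 ≈ 5.0625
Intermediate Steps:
d(Y, E) = -1/2 (d(Y, E) = 1*(-1/2) = -1/2)
(d(-2, 3)*(-3))**4 = (-1/2*(-3))**4 = (3/2)**4 = 81/16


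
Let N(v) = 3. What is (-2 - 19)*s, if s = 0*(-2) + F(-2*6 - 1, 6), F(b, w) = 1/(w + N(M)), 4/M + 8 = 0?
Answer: -7/3 ≈ -2.3333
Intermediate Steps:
M = -½ (M = 4/(-8 + 0) = 4/(-8) = 4*(-⅛) = -½ ≈ -0.50000)
F(b, w) = 1/(3 + w) (F(b, w) = 1/(w + 3) = 1/(3 + w))
s = ⅑ (s = 0*(-2) + 1/(3 + 6) = 0 + 1/9 = 0 + ⅑ = ⅑ ≈ 0.11111)
(-2 - 19)*s = (-2 - 19)*(⅑) = -21*⅑ = -7/3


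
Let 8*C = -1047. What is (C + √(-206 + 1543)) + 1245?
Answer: 8913/8 + √1337 ≈ 1150.7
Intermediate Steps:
C = -1047/8 (C = (⅛)*(-1047) = -1047/8 ≈ -130.88)
(C + √(-206 + 1543)) + 1245 = (-1047/8 + √(-206 + 1543)) + 1245 = (-1047/8 + √1337) + 1245 = 8913/8 + √1337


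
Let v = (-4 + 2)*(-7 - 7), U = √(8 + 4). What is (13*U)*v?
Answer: 728*√3 ≈ 1260.9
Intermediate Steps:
U = 2*√3 (U = √12 = 2*√3 ≈ 3.4641)
v = 28 (v = -2*(-14) = 28)
(13*U)*v = (13*(2*√3))*28 = (26*√3)*28 = 728*√3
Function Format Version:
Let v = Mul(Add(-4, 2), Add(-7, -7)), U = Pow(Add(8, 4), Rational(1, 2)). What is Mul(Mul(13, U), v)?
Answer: Mul(728, Pow(3, Rational(1, 2))) ≈ 1260.9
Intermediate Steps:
U = Mul(2, Pow(3, Rational(1, 2))) (U = Pow(12, Rational(1, 2)) = Mul(2, Pow(3, Rational(1, 2))) ≈ 3.4641)
v = 28 (v = Mul(-2, -14) = 28)
Mul(Mul(13, U), v) = Mul(Mul(13, Mul(2, Pow(3, Rational(1, 2)))), 28) = Mul(Mul(26, Pow(3, Rational(1, 2))), 28) = Mul(728, Pow(3, Rational(1, 2)))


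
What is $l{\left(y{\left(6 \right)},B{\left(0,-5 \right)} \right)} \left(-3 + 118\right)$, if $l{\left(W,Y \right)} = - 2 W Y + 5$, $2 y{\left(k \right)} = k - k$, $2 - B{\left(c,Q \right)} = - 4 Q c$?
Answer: $575$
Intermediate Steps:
$B{\left(c,Q \right)} = 2 + 4 Q c$ ($B{\left(c,Q \right)} = 2 - - 4 Q c = 2 + 4 Q c$)
$y{\left(k \right)} = 0$ ($y{\left(k \right)} = \frac{k - k}{2} = \frac{1}{2} \cdot 0 = 0$)
$l{\left(W,Y \right)} = 5 - 2 W Y$ ($l{\left(W,Y \right)} = - 2 W Y + 5 = 5 - 2 W Y$)
$l{\left(y{\left(6 \right)},B{\left(0,-5 \right)} \right)} \left(-3 + 118\right) = \left(5 - 0 \left(2 + 4 \left(-5\right) 0\right)\right) \left(-3 + 118\right) = \left(5 - 0 \left(2 + 0\right)\right) 115 = \left(5 - 0 \cdot 2\right) 115 = \left(5 + 0\right) 115 = 5 \cdot 115 = 575$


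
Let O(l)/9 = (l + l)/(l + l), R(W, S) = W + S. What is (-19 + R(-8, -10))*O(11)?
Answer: -333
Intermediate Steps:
R(W, S) = S + W
O(l) = 9 (O(l) = 9*((l + l)/(l + l)) = 9*((2*l)/((2*l))) = 9*((2*l)*(1/(2*l))) = 9*1 = 9)
(-19 + R(-8, -10))*O(11) = (-19 + (-10 - 8))*9 = (-19 - 18)*9 = -37*9 = -333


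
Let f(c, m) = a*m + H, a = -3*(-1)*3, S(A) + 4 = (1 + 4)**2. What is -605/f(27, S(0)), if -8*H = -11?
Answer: -4840/1523 ≈ -3.1779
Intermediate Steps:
H = 11/8 (H = -1/8*(-11) = 11/8 ≈ 1.3750)
S(A) = 21 (S(A) = -4 + (1 + 4)**2 = -4 + 5**2 = -4 + 25 = 21)
a = 9 (a = 3*3 = 9)
f(c, m) = 11/8 + 9*m (f(c, m) = 9*m + 11/8 = 11/8 + 9*m)
-605/f(27, S(0)) = -605/(11/8 + 9*21) = -605/(11/8 + 189) = -605/1523/8 = -605*8/1523 = -4840/1523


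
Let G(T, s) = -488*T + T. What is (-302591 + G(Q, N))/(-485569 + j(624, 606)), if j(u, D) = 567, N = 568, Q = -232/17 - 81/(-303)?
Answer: 254180448/416374217 ≈ 0.61046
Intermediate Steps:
Q = -22973/1717 (Q = -232*1/17 - 81*(-1/303) = -232/17 + 27/101 = -22973/1717 ≈ -13.380)
G(T, s) = -487*T
(-302591 + G(Q, N))/(-485569 + j(624, 606)) = (-302591 - 487*(-22973/1717))/(-485569 + 567) = (-302591 + 11187851/1717)/(-485002) = -508360896/1717*(-1/485002) = 254180448/416374217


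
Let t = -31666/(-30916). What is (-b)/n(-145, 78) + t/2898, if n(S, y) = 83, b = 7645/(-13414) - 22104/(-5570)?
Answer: -33966136619687/836768243849580 ≈ -0.040592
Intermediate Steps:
b = 126960203/37357990 (b = 7645*(-1/13414) - 22104*(-1/5570) = -7645/13414 + 11052/2785 = 126960203/37357990 ≈ 3.3985)
t = 15833/15458 (t = -31666*(-1/30916) = 15833/15458 ≈ 1.0243)
(-b)/n(-145, 78) + t/2898 = -1*126960203/37357990/83 + (15833/15458)/2898 = -126960203/37357990*1/83 + (15833/15458)*(1/2898) = -1529641/37357990 + 15833/44797284 = -33966136619687/836768243849580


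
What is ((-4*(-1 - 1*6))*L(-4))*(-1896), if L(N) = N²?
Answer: -849408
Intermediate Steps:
((-4*(-1 - 1*6))*L(-4))*(-1896) = (-4*(-1 - 1*6)*(-4)²)*(-1896) = (-4*(-1 - 6)*16)*(-1896) = (-4*(-7)*16)*(-1896) = (28*16)*(-1896) = 448*(-1896) = -849408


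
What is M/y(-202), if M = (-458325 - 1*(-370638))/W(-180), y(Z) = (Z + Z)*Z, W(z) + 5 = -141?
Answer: 87687/11914768 ≈ 0.0073595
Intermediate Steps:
W(z) = -146 (W(z) = -5 - 141 = -146)
y(Z) = 2*Z**2 (y(Z) = (2*Z)*Z = 2*Z**2)
M = 87687/146 (M = (-458325 - 1*(-370638))/(-146) = (-458325 + 370638)*(-1/146) = -87687*(-1/146) = 87687/146 ≈ 600.60)
M/y(-202) = 87687/(146*((2*(-202)**2))) = 87687/(146*((2*40804))) = (87687/146)/81608 = (87687/146)*(1/81608) = 87687/11914768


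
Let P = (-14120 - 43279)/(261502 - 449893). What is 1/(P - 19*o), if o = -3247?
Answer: 62797/3874154454 ≈ 1.6209e-5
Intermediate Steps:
P = 19133/62797 (P = -57399/(-188391) = -57399*(-1/188391) = 19133/62797 ≈ 0.30468)
1/(P - 19*o) = 1/(19133/62797 - 19*(-3247)) = 1/(19133/62797 + 61693) = 1/(3874154454/62797) = 62797/3874154454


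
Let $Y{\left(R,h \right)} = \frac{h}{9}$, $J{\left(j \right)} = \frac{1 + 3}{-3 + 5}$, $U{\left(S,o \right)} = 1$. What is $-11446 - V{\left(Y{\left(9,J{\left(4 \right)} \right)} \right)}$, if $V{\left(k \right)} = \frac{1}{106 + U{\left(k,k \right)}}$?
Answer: $- \frac{1224723}{107} \approx -11446.0$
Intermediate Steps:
$J{\left(j \right)} = 2$ ($J{\left(j \right)} = \frac{4}{2} = 4 \cdot \frac{1}{2} = 2$)
$Y{\left(R,h \right)} = \frac{h}{9}$ ($Y{\left(R,h \right)} = h \frac{1}{9} = \frac{h}{9}$)
$V{\left(k \right)} = \frac{1}{107}$ ($V{\left(k \right)} = \frac{1}{106 + 1} = \frac{1}{107}$)
$-11446 - V{\left(Y{\left(9,J{\left(4 \right)} \right)} \right)} = -11446 - \frac{1}{107} = - \frac{1224723}{107}$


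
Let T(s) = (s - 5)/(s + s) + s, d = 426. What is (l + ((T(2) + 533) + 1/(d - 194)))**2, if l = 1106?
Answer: 144809930521/53824 ≈ 2.6904e+6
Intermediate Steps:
T(s) = s + (-5 + s)/(2*s) (T(s) = (-5 + s)/((2*s)) + s = (-5 + s)*(1/(2*s)) + s = (-5 + s)/(2*s) + s = s + (-5 + s)/(2*s))
(l + ((T(2) + 533) + 1/(d - 194)))**2 = (1106 + (((1/2 + 2 - 5/2/2) + 533) + 1/(426 - 194)))**2 = (1106 + (((1/2 + 2 - 5/2*1/2) + 533) + 1/232))**2 = (1106 + (((1/2 + 2 - 5/4) + 533) + 1/232))**2 = (1106 + ((5/4 + 533) + 1/232))**2 = (1106 + (2137/4 + 1/232))**2 = (1106 + 123947/232)**2 = (380539/232)**2 = 144809930521/53824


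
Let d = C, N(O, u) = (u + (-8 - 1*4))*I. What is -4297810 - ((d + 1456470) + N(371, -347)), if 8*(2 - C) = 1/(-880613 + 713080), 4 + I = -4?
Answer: -7716106248657/1340264 ≈ -5.7572e+6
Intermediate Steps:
I = -8 (I = -4 - 4 = -8)
N(O, u) = 96 - 8*u (N(O, u) = (u + (-8 - 1*4))*(-8) = (u + (-8 - 4))*(-8) = (u - 12)*(-8) = (-12 + u)*(-8) = 96 - 8*u)
C = 2680529/1340264 (C = 2 - 1/(8*(-880613 + 713080)) = 2 - ⅛/(-167533) = 2 - ⅛*(-1/167533) = 2 + 1/1340264 = 2680529/1340264 ≈ 2.0000)
d = 2680529/1340264 ≈ 2.0000
-4297810 - ((d + 1456470) + N(371, -347)) = -4297810 - ((2680529/1340264 + 1456470) + (96 - 8*(-347))) = -4297810 - (1952056988609/1340264 + (96 + 2776)) = -4297810 - (1952056988609/1340264 + 2872) = -4297810 - 1*1955906226817/1340264 = -4297810 - 1955906226817/1340264 = -7716106248657/1340264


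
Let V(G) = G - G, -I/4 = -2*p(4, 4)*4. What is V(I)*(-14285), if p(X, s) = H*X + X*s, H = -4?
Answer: 0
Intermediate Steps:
p(X, s) = -4*X + X*s
I = 0 (I = -4*(-8*(-4 + 4))*4 = -4*(-8*0)*4 = -4*(-2*0)*4 = -0*4 = -4*0 = 0)
V(G) = 0
V(I)*(-14285) = 0*(-14285) = 0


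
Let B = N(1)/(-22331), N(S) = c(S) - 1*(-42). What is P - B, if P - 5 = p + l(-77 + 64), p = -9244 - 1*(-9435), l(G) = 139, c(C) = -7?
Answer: 7480920/22331 ≈ 335.00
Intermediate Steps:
N(S) = 35 (N(S) = -7 - 1*(-42) = -7 + 42 = 35)
p = 191 (p = -9244 + 9435 = 191)
B = -35/22331 (B = 35/(-22331) = 35*(-1/22331) = -35/22331 ≈ -0.0015673)
P = 335 (P = 5 + (191 + 139) = 5 + 330 = 335)
P - B = 335 - 1*(-35/22331) = 335 + 35/22331 = 7480920/22331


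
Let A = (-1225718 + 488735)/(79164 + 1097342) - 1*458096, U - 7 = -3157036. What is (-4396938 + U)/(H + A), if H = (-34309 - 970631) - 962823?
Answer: 8887287499302/2854038405637 ≈ 3.1139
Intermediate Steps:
U = -3157029 (U = 7 - 3157036 = -3157029)
H = -1967763 (H = -1004940 - 962823 = -1967763)
A = -538953429559/1176506 (A = -736983/1176506 - 458096 = -538953429559/1176506 ≈ -4.5810e+5)
(-4396938 + U)/(H + A) = (-4396938 - 3157029)/(-1967763 - 538953429559/1176506) = -7553967/(-2854038405637/1176506) = -7553967*(-1176506/2854038405637) = 8887287499302/2854038405637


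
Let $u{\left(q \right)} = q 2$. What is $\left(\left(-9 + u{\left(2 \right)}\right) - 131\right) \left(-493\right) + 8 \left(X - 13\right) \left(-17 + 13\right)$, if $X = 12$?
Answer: $67080$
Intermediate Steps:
$u{\left(q \right)} = 2 q$
$\left(\left(-9 + u{\left(2 \right)}\right) - 131\right) \left(-493\right) + 8 \left(X - 13\right) \left(-17 + 13\right) = \left(\left(-9 + 2 \cdot 2\right) - 131\right) \left(-493\right) + 8 \left(12 - 13\right) \left(-17 + 13\right) = \left(\left(-9 + 4\right) - 131\right) \left(-493\right) + 8 \left(\left(-1\right) \left(-4\right)\right) = \left(-5 - 131\right) \left(-493\right) + 8 \cdot 4 = \left(-136\right) \left(-493\right) + 32 = 67048 + 32 = 67080$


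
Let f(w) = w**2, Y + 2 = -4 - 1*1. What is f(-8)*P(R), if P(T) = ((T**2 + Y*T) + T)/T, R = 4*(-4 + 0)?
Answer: -1408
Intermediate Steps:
Y = -7 (Y = -2 + (-4 - 1*1) = -2 + (-4 - 1) = -2 - 5 = -7)
R = -16 (R = 4*(-4) = -16)
P(T) = (T**2 - 6*T)/T (P(T) = ((T**2 - 7*T) + T)/T = (T**2 - 6*T)/T)
f(-8)*P(R) = (-8)**2*(-6 - 16) = 64*(-22) = -1408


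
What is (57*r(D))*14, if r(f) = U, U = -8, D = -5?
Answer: -6384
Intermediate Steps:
r(f) = -8
(57*r(D))*14 = (57*(-8))*14 = -456*14 = -6384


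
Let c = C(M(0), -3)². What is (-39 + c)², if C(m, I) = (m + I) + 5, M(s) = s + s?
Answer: 1225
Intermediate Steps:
M(s) = 2*s
C(m, I) = 5 + I + m (C(m, I) = (I + m) + 5 = 5 + I + m)
c = 4 (c = (5 - 3 + 2*0)² = (5 - 3 + 0)² = 2² = 4)
(-39 + c)² = (-39 + 4)² = (-35)² = 1225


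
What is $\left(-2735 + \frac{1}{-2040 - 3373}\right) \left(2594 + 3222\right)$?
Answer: $- \frac{86103297696}{5413} \approx -1.5907 \cdot 10^{7}$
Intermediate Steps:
$\left(-2735 + \frac{1}{-2040 - 3373}\right) \left(2594 + 3222\right) = \left(-2735 + \frac{1}{-5413}\right) 5816 = \left(-2735 - \frac{1}{5413}\right) 5816 = \left(- \frac{14804556}{5413}\right) 5816 = - \frac{86103297696}{5413}$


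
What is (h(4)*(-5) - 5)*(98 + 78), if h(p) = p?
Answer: -4400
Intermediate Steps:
(h(4)*(-5) - 5)*(98 + 78) = (4*(-5) - 5)*(98 + 78) = (-20 - 5)*176 = -25*176 = -4400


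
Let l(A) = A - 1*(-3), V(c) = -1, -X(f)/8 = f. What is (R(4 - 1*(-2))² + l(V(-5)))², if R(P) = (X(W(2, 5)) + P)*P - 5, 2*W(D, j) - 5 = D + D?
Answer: 1171487529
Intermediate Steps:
W(D, j) = 5/2 + D (W(D, j) = 5/2 + (D + D)/2 = 5/2 + (2*D)/2 = 5/2 + D)
X(f) = -8*f
R(P) = -5 + P*(-36 + P) (R(P) = (-8*(5/2 + 2) + P)*P - 5 = (-8*9/2 + P)*P - 5 = (-36 + P)*P - 5 = P*(-36 + P) - 5 = -5 + P*(-36 + P))
l(A) = 3 + A (l(A) = A + 3 = 3 + A)
(R(4 - 1*(-2))² + l(V(-5)))² = ((-5 + (4 - 1*(-2))² - 36*(4 - 1*(-2)))² + (3 - 1))² = ((-5 + (4 + 2)² - 36*(4 + 2))² + 2)² = ((-5 + 6² - 36*6)² + 2)² = ((-5 + 36 - 216)² + 2)² = ((-185)² + 2)² = (34225 + 2)² = 34227² = 1171487529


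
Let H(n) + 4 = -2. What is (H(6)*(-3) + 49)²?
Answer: 4489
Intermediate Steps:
H(n) = -6 (H(n) = -4 - 2 = -6)
(H(6)*(-3) + 49)² = (-6*(-3) + 49)² = (18 + 49)² = 67² = 4489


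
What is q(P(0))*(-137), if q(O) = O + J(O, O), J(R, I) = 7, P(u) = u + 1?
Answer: -1096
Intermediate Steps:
P(u) = 1 + u
q(O) = 7 + O (q(O) = O + 7 = 7 + O)
q(P(0))*(-137) = (7 + (1 + 0))*(-137) = (7 + 1)*(-137) = 8*(-137) = -1096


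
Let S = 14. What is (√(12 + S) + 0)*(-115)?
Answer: -115*√26 ≈ -586.39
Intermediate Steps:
(√(12 + S) + 0)*(-115) = (√(12 + 14) + 0)*(-115) = (√26 + 0)*(-115) = √26*(-115) = -115*√26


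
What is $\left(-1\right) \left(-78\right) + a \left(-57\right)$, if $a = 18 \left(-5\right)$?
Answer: $5208$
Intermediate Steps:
$a = -90$
$\left(-1\right) \left(-78\right) + a \left(-57\right) = \left(-1\right) \left(-78\right) - -5130 = 78 + 5130 = 5208$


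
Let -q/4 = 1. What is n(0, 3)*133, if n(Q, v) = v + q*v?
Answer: -1197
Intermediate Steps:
q = -4 (q = -4*1 = -4)
n(Q, v) = -3*v (n(Q, v) = v - 4*v = -3*v)
n(0, 3)*133 = -3*3*133 = -9*133 = -1197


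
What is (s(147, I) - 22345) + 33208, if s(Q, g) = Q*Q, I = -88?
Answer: 32472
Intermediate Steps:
s(Q, g) = Q²
(s(147, I) - 22345) + 33208 = (147² - 22345) + 33208 = (21609 - 22345) + 33208 = -736 + 33208 = 32472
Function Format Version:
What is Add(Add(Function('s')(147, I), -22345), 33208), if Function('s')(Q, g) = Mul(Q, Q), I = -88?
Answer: 32472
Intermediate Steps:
Function('s')(Q, g) = Pow(Q, 2)
Add(Add(Function('s')(147, I), -22345), 33208) = Add(Add(Pow(147, 2), -22345), 33208) = Add(Add(21609, -22345), 33208) = Add(-736, 33208) = 32472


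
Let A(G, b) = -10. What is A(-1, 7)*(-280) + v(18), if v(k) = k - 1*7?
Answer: 2811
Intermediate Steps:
v(k) = -7 + k (v(k) = k - 7 = -7 + k)
A(-1, 7)*(-280) + v(18) = -10*(-280) + (-7 + 18) = 2800 + 11 = 2811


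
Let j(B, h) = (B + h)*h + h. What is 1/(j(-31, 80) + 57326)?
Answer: 1/61326 ≈ 1.6306e-5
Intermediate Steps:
j(B, h) = h + h*(B + h) (j(B, h) = h*(B + h) + h = h + h*(B + h))
1/(j(-31, 80) + 57326) = 1/(80*(1 - 31 + 80) + 57326) = 1/(80*50 + 57326) = 1/(4000 + 57326) = 1/61326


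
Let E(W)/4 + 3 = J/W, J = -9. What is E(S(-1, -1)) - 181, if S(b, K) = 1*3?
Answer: -205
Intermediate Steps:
S(b, K) = 3
E(W) = -12 - 36/W (E(W) = -12 + 4*(-9/W) = -12 - 36/W)
E(S(-1, -1)) - 181 = (-12 - 36/3) - 181 = (-12 - 36*⅓) - 181 = (-12 - 12) - 181 = -24 - 181 = -205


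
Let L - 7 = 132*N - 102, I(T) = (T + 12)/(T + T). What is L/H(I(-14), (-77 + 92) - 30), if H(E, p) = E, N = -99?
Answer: -184282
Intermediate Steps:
I(T) = (12 + T)/(2*T) (I(T) = (12 + T)/((2*T)) = (12 + T)*(1/(2*T)) = (12 + T)/(2*T))
L = -13163 (L = 7 + (132*(-99) - 102) = 7 + (-13068 - 102) = 7 - 13170 = -13163)
L/H(I(-14), (-77 + 92) - 30) = -13163*(-28/(12 - 14)) = -13163/((½)*(-1/14)*(-2)) = -13163/1/14 = -13163*14 = -184282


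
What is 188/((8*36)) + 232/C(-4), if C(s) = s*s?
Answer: 1091/72 ≈ 15.153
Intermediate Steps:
C(s) = s**2
188/((8*36)) + 232/C(-4) = 188/((8*36)) + 232/((-4)**2) = 188/288 + 232/16 = 188*(1/288) + 232*(1/16) = 47/72 + 29/2 = 1091/72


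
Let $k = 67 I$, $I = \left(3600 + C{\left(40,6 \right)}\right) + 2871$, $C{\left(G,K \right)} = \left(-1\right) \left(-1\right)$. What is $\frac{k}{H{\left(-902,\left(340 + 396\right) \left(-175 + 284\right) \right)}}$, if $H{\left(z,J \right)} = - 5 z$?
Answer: $\frac{216812}{2255} \approx 96.147$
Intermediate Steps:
$C{\left(G,K \right)} = 1$
$I = 6472$ ($I = \left(3600 + 1\right) + 2871 = 3601 + 2871 = 6472$)
$k = 433624$ ($k = 67 \cdot 6472 = 433624$)
$\frac{k}{H{\left(-902,\left(340 + 396\right) \left(-175 + 284\right) \right)}} = \frac{433624}{\left(-5\right) \left(-902\right)} = \frac{433624}{4510} = 433624 \cdot \frac{1}{4510} = \frac{216812}{2255}$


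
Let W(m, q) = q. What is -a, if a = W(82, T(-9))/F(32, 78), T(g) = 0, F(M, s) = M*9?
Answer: 0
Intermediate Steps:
F(M, s) = 9*M
a = 0 (a = 0/((9*32)) = 0/288 = 0*(1/288) = 0)
-a = -1*0 = 0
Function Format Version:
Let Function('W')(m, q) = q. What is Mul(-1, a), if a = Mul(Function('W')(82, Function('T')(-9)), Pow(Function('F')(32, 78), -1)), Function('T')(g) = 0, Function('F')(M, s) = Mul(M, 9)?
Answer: 0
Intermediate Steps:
Function('F')(M, s) = Mul(9, M)
a = 0 (a = Mul(0, Pow(Mul(9, 32), -1)) = Mul(0, Pow(288, -1)) = Mul(0, Rational(1, 288)) = 0)
Mul(-1, a) = Mul(-1, 0) = 0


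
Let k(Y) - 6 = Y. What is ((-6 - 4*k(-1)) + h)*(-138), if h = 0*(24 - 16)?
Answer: 3588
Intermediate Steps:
k(Y) = 6 + Y
h = 0 (h = 0*8 = 0)
((-6 - 4*k(-1)) + h)*(-138) = ((-6 - 4*(6 - 1)) + 0)*(-138) = ((-6 - 4*5) + 0)*(-138) = ((-6 - 20) + 0)*(-138) = (-26 + 0)*(-138) = -26*(-138) = 3588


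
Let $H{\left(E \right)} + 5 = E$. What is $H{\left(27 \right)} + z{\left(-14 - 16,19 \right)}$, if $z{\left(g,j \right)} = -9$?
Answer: $13$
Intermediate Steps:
$H{\left(E \right)} = -5 + E$
$H{\left(27 \right)} + z{\left(-14 - 16,19 \right)} = \left(-5 + 27\right) - 9 = 22 - 9 = 13$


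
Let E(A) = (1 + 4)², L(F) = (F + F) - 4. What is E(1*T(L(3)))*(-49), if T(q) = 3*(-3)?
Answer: -1225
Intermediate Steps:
L(F) = -4 + 2*F (L(F) = 2*F - 4 = -4 + 2*F)
T(q) = -9
E(A) = 25 (E(A) = 5² = 25)
E(1*T(L(3)))*(-49) = 25*(-49) = -1225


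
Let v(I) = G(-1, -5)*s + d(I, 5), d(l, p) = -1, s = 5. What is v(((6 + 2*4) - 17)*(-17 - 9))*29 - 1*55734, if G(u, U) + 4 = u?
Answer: -56488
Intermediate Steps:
G(u, U) = -4 + u
v(I) = -26 (v(I) = (-4 - 1)*5 - 1 = -5*5 - 1 = -25 - 1 = -26)
v(((6 + 2*4) - 17)*(-17 - 9))*29 - 1*55734 = -26*29 - 1*55734 = -754 - 55734 = -56488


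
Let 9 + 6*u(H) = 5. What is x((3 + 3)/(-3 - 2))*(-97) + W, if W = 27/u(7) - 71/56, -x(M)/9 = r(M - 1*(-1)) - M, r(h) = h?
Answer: 46549/56 ≈ 831.23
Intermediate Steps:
u(H) = -⅔ (u(H) = -3/2 + (⅙)*5 = -3/2 + ⅚ = -⅔)
x(M) = -9 (x(M) = -9*((M - 1*(-1)) - M) = -9*((M + 1) - M) = -9*((1 + M) - M) = -9*1 = -9)
W = -2339/56 (W = 27/(-⅔) - 71/56 = 27*(-3/2) - 71*1/56 = -81/2 - 71/56 = -2339/56 ≈ -41.768)
x((3 + 3)/(-3 - 2))*(-97) + W = -9*(-97) - 2339/56 = 873 - 2339/56 = 46549/56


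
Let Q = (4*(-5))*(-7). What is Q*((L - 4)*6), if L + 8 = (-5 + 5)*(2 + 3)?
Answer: -10080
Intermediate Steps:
L = -8 (L = -8 + (-5 + 5)*(2 + 3) = -8 + 0*5 = -8 + 0 = -8)
Q = 140 (Q = -20*(-7) = 140)
Q*((L - 4)*6) = 140*((-8 - 4)*6) = 140*(-12*6) = 140*(-72) = -10080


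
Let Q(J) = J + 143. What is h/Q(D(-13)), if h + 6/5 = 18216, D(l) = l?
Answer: 45537/325 ≈ 140.11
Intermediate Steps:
h = 91074/5 (h = -6/5 + 18216 = 91074/5 ≈ 18215.)
Q(J) = 143 + J
h/Q(D(-13)) = 91074/(5*(143 - 13)) = (91074/5)/130 = (91074/5)*(1/130) = 45537/325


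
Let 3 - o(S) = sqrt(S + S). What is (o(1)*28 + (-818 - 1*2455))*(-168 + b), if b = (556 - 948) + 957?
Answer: -1266033 - 11116*sqrt(2) ≈ -1.2818e+6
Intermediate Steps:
o(S) = 3 - sqrt(2)*sqrt(S) (o(S) = 3 - sqrt(S + S) = 3 - sqrt(2*S) = 3 - sqrt(2)*sqrt(S))
b = 565 (b = -392 + 957 = 565)
(o(1)*28 + (-818 - 1*2455))*(-168 + b) = ((3 - sqrt(2)*sqrt(1))*28 + (-818 - 1*2455))*(-168 + 565) = ((3 - 1*sqrt(2)*1)*28 + (-818 - 2455))*397 = ((3 - sqrt(2))*28 - 3273)*397 = ((84 - 28*sqrt(2)) - 3273)*397 = (-3189 - 28*sqrt(2))*397 = -1266033 - 11116*sqrt(2)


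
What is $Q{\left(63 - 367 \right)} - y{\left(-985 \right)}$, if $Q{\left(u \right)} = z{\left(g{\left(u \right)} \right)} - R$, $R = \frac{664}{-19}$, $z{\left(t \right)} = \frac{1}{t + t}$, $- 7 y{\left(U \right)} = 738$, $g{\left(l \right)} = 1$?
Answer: $\frac{37473}{266} \approx 140.88$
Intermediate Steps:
$y{\left(U \right)} = - \frac{738}{7}$ ($y{\left(U \right)} = \left(- \frac{1}{7}\right) 738 = - \frac{738}{7}$)
$z{\left(t \right)} = \frac{1}{2 t}$
$R = - \frac{664}{19}$ ($R = 664 \left(- \frac{1}{19}\right) = - \frac{664}{19} \approx -34.947$)
$Q{\left(u \right)} = \frac{1347}{38}$ ($Q{\left(u \right)} = \frac{1}{2 \cdot 1} - - \frac{664}{19} = \frac{1}{2} \cdot 1 + \frac{664}{19} = \frac{1}{2} + \frac{664}{19} = \frac{1347}{38}$)
$Q{\left(63 - 367 \right)} - y{\left(-985 \right)} = \frac{1347}{38} - - \frac{738}{7} = \frac{1347}{38} + \frac{738}{7} = \frac{37473}{266}$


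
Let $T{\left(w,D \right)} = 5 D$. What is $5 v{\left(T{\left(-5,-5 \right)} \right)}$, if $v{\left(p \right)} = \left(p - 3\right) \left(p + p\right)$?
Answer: $7000$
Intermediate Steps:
$v{\left(p \right)} = 2 p \left(-3 + p\right)$ ($v{\left(p \right)} = \left(-3 + p\right) 2 p = 2 p \left(-3 + p\right)$)
$5 v{\left(T{\left(-5,-5 \right)} \right)} = 5 \cdot 2 \cdot 5 \left(-5\right) \left(-3 + 5 \left(-5\right)\right) = 5 \cdot 2 \left(-25\right) \left(-3 - 25\right) = 5 \cdot 2 \left(-25\right) \left(-28\right) = 5 \cdot 1400 = 7000$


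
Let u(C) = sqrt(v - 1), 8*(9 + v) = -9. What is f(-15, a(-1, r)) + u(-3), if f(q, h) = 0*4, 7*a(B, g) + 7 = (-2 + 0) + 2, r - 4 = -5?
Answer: I*sqrt(178)/4 ≈ 3.3354*I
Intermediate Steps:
r = -1 (r = 4 - 5 = -1)
v = -81/8 (v = -9 + (1/8)*(-9) = -9 - 9/8 = -81/8 ≈ -10.125)
a(B, g) = -1 (a(B, g) = -1 + ((-2 + 0) + 2)/7 = -1 + (-2 + 2)/7 = -1 + (1/7)*0 = -1 + 0 = -1)
f(q, h) = 0
u(C) = I*sqrt(178)/4 (u(C) = sqrt(-81/8 - 1) = sqrt(-89/8) = I*sqrt(178)/4)
f(-15, a(-1, r)) + u(-3) = 0 + I*sqrt(178)/4 = I*sqrt(178)/4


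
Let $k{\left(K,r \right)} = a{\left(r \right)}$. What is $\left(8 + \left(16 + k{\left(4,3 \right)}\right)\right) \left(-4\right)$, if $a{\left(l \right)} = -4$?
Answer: $-80$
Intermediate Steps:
$k{\left(K,r \right)} = -4$
$\left(8 + \left(16 + k{\left(4,3 \right)}\right)\right) \left(-4\right) = \left(8 + \left(16 - 4\right)\right) \left(-4\right) = \left(8 + 12\right) \left(-4\right) = 20 \left(-4\right) = -80$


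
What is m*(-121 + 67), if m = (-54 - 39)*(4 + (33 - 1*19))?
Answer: 90396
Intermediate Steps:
m = -1674 (m = -93*(4 + (33 - 19)) = -93*(4 + 14) = -93*18 = -1674)
m*(-121 + 67) = -1674*(-121 + 67) = -1674*(-54) = 90396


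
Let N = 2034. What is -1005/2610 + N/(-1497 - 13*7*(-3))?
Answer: -12109/5916 ≈ -2.0468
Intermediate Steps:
-1005/2610 + N/(-1497 - 13*7*(-3)) = -1005/2610 + 2034/(-1497 - 13*7*(-3)) = -1005*1/2610 + 2034/(-1497 - 91*(-3)) = -67/174 + 2034/(-1497 - 1*(-273)) = -67/174 + 2034/(-1497 + 273) = -67/174 + 2034/(-1224) = -67/174 + 2034*(-1/1224) = -67/174 - 113/68 = -12109/5916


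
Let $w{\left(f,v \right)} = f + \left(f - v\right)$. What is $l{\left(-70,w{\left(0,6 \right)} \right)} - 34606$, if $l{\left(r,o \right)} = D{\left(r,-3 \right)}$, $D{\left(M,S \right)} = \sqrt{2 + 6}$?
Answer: $-34606 + 2 \sqrt{2} \approx -34603.0$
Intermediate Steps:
$D{\left(M,S \right)} = 2 \sqrt{2}$ ($D{\left(M,S \right)} = \sqrt{8} = 2 \sqrt{2}$)
$w{\left(f,v \right)} = - v + 2 f$
$l{\left(r,o \right)} = 2 \sqrt{2}$
$l{\left(-70,w{\left(0,6 \right)} \right)} - 34606 = 2 \sqrt{2} - 34606 = -34606 + 2 \sqrt{2}$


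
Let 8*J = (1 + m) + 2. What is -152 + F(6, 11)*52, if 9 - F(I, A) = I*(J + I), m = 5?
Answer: -1868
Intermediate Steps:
J = 1 (J = ((1 + 5) + 2)/8 = (6 + 2)/8 = (⅛)*8 = 1)
F(I, A) = 9 - I*(1 + I)
-152 + F(6, 11)*52 = -152 + (9 - 1*6 - 1*6²)*52 = -152 + (9 - 6 - 1*36)*52 = -152 + (9 - 6 - 36)*52 = -152 - 33*52 = -152 - 1716 = -1868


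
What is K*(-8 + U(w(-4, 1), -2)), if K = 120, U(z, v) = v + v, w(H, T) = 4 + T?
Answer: -1440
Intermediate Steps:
U(z, v) = 2*v
K*(-8 + U(w(-4, 1), -2)) = 120*(-8 + 2*(-2)) = 120*(-8 - 4) = 120*(-12) = -1440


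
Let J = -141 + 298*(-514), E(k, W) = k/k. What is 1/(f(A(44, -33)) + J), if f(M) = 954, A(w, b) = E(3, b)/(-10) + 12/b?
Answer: -1/152359 ≈ -6.5634e-6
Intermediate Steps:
E(k, W) = 1
A(w, b) = -1/10 + 12/b (A(w, b) = 1/(-10) + 12/b = 1*(-1/10) + 12/b = -1/10 + 12/b)
J = -153313 (J = -141 - 153172 = -153313)
1/(f(A(44, -33)) + J) = 1/(954 - 153313) = 1/(-152359) = -1/152359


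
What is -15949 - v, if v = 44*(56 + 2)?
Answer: -18501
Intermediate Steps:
v = 2552 (v = 44*58 = 2552)
-15949 - v = -15949 - 1*2552 = -15949 - 2552 = -18501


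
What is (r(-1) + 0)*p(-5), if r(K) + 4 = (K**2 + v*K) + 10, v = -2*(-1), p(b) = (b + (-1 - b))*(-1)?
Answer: 5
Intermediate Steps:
p(b) = 1 (p(b) = -1*(-1) = 1)
v = 2
r(K) = 6 + K**2 + 2*K (r(K) = -4 + ((K**2 + 2*K) + 10) = -4 + (10 + K**2 + 2*K) = 6 + K**2 + 2*K)
(r(-1) + 0)*p(-5) = ((6 + (-1)**2 + 2*(-1)) + 0)*1 = ((6 + 1 - 2) + 0)*1 = (5 + 0)*1 = 5*1 = 5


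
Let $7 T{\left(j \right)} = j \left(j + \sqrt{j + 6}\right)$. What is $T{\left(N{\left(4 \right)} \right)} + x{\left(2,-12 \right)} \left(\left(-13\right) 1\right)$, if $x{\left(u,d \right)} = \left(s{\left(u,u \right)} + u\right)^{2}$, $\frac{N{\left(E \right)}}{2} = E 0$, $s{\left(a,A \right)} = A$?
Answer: $-208$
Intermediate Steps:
$N{\left(E \right)} = 0$ ($N{\left(E \right)} = 2 E 0 = 2 \cdot 0 = 0$)
$x{\left(u,d \right)} = 4 u^{2}$ ($x{\left(u,d \right)} = \left(u + u\right)^{2} = \left(2 u\right)^{2} = 4 u^{2}$)
$T{\left(j \right)} = \frac{j \left(j + \sqrt{6 + j}\right)}{7}$ ($T{\left(j \right)} = \frac{j \left(j + \sqrt{j + 6}\right)}{7} = \frac{j \left(j + \sqrt{6 + j}\right)}{7}$)
$T{\left(N{\left(4 \right)} \right)} + x{\left(2,-12 \right)} \left(\left(-13\right) 1\right) = \frac{1}{7} \cdot 0 \left(0 + \sqrt{6 + 0}\right) + 4 \cdot 2^{2} \left(\left(-13\right) 1\right) = \frac{1}{7} \cdot 0 \left(0 + \sqrt{6}\right) + 4 \cdot 4 \left(-13\right) = \frac{1}{7} \cdot 0 \sqrt{6} + 16 \left(-13\right) = 0 - 208 = -208$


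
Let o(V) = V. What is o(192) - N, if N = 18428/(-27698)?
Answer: 2668222/13849 ≈ 192.67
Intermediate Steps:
N = -9214/13849 (N = 18428*(-1/27698) = -9214/13849 ≈ -0.66532)
o(192) - N = 192 - 1*(-9214/13849) = 192 + 9214/13849 = 2668222/13849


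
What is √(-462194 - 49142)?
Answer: 2*I*√127834 ≈ 715.08*I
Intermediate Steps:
√(-462194 - 49142) = √(-511336) = 2*I*√127834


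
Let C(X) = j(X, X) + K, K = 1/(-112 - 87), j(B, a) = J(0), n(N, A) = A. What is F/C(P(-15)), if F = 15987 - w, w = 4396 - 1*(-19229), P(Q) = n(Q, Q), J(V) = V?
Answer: 1519962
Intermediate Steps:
j(B, a) = 0
P(Q) = Q
K = -1/199 (K = 1/(-199) = -1/199 ≈ -0.0050251)
C(X) = -1/199 (C(X) = 0 - 1/199 = -1/199)
w = 23625 (w = 4396 + 19229 = 23625)
F = -7638 (F = 15987 - 1*23625 = 15987 - 23625 = -7638)
F/C(P(-15)) = -7638/(-1/199) = -7638*(-199) = 1519962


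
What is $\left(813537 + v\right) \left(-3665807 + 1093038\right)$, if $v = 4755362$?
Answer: $-14327490711331$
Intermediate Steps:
$\left(813537 + v\right) \left(-3665807 + 1093038\right) = \left(813537 + 4755362\right) \left(-3665807 + 1093038\right) = 5568899 \left(-2572769\right) = -14327490711331$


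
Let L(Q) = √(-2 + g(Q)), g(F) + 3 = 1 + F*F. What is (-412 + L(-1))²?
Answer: (412 - I*√3)² ≈ 1.6974e+5 - 1427.0*I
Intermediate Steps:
g(F) = -2 + F² (g(F) = -3 + (1 + F*F) = -3 + (1 + F²) = -2 + F²)
L(Q) = √(-4 + Q²) (L(Q) = √(-2 + (-2 + Q²)) = √(-4 + Q²))
(-412 + L(-1))² = (-412 + √(-4 + (-1)²))² = (-412 + √(-4 + 1))² = (-412 + √(-3))² = (-412 + I*√3)²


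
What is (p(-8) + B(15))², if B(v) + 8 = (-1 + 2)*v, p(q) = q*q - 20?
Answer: 2601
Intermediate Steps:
p(q) = -20 + q² (p(q) = q² - 20 = -20 + q²)
B(v) = -8 + v (B(v) = -8 + (-1 + 2)*v = -8 + 1*v = -8 + v)
(p(-8) + B(15))² = ((-20 + (-8)²) + (-8 + 15))² = ((-20 + 64) + 7)² = (44 + 7)² = 51² = 2601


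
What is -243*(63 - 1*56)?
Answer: -1701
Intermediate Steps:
-243*(63 - 1*56) = -243*(63 - 56) = -243*7 = -1701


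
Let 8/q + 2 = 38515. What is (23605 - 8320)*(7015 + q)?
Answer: 4129528625355/38513 ≈ 1.0722e+8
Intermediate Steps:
q = 8/38513 (q = 8/(-2 + 38515) = 8/38513 ≈ 0.00020772)
(23605 - 8320)*(7015 + q) = (23605 - 8320)*(7015 + 8/38513) = 15285*(270168703/38513) = 4129528625355/38513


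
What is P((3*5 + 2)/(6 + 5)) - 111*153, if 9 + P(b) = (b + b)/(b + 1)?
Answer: -237871/14 ≈ -16991.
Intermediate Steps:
P(b) = -9 + 2*b/(1 + b) (P(b) = -9 + (b + b)/(b + 1) = -9 + (2*b)/(1 + b) = -9 + 2*b/(1 + b))
P((3*5 + 2)/(6 + 5)) - 111*153 = (-9 - 7*(3*5 + 2)/(6 + 5))/(1 + (3*5 + 2)/(6 + 5)) - 111*153 = (-9 - 7*(15 + 2)/11)/(1 + (15 + 2)/11) - 16983 = (-9 - 119/11)/(1 + 17*(1/11)) - 16983 = (-9 - 7*17/11)/(1 + 17/11) - 16983 = (-9 - 119/11)/(28/11) - 16983 = (11/28)*(-218/11) - 16983 = -109/14 - 16983 = -237871/14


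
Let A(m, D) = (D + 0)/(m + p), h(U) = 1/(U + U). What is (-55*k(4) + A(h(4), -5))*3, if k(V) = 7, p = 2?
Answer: -19755/17 ≈ -1162.1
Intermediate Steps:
h(U) = 1/(2*U)
A(m, D) = D/(2 + m) (A(m, D) = (D + 0)/(m + 2) = D/(2 + m))
(-55*k(4) + A(h(4), -5))*3 = (-55*7 - 5/(2 + (1/2)/4))*3 = (-385 - 5/(2 + (1/2)*(1/4)))*3 = (-385 - 5/(2 + 1/8))*3 = (-385 - 5/17/8)*3 = (-385 - 5*8/17)*3 = (-385 - 40/17)*3 = -6585/17*3 = -19755/17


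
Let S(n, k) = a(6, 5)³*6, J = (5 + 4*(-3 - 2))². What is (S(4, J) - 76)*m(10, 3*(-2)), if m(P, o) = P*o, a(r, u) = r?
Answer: -73200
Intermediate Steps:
J = 225 (J = (5 + 4*(-5))² = (5 - 20)² = (-15)² = 225)
S(n, k) = 1296 (S(n, k) = 6³*6 = 216*6 = 1296)
(S(4, J) - 76)*m(10, 3*(-2)) = (1296 - 76)*(10*(3*(-2))) = 1220*(10*(-6)) = 1220*(-60) = -73200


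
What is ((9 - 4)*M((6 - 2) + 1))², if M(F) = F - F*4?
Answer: 5625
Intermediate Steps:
M(F) = -3*F (M(F) = F - 4*F = -3*F)
((9 - 4)*M((6 - 2) + 1))² = ((9 - 4)*(-3*((6 - 2) + 1)))² = (5*(-3*(4 + 1)))² = (5*(-3*5))² = (5*(-15))² = (-75)² = 5625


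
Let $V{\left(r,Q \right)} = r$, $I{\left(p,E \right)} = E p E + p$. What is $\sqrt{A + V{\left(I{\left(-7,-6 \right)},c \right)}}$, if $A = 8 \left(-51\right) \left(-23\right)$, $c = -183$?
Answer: $5 \sqrt{365} \approx 95.525$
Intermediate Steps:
$I{\left(p,E \right)} = p + p E^{2}$ ($I{\left(p,E \right)} = p E^{2} + p = p + p E^{2}$)
$A = 9384$ ($A = \left(-408\right) \left(-23\right) = 9384$)
$\sqrt{A + V{\left(I{\left(-7,-6 \right)},c \right)}} = \sqrt{9384 - 7 \left(1 + \left(-6\right)^{2}\right)} = \sqrt{9384 - 7 \left(1 + 36\right)} = \sqrt{9384 - 259} = \sqrt{9125} = 5 \sqrt{365}$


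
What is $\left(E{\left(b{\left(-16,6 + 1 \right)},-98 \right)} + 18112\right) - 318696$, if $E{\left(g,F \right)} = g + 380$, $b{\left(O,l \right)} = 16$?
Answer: $-300188$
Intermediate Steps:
$E{\left(g,F \right)} = 380 + g$
$\left(E{\left(b{\left(-16,6 + 1 \right)},-98 \right)} + 18112\right) - 318696 = \left(\left(380 + 16\right) + 18112\right) - 318696 = \left(396 + 18112\right) - 318696 = 18508 - 318696 = -300188$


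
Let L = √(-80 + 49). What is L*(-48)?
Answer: -48*I*√31 ≈ -267.25*I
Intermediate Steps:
L = I*√31 (L = √(-31) = I*√31 ≈ 5.5678*I)
L*(-48) = (I*√31)*(-48) = -48*I*√31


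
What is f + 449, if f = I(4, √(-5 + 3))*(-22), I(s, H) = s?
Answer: 361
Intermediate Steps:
f = -88 (f = 4*(-22) = -88)
f + 449 = -88 + 449 = 361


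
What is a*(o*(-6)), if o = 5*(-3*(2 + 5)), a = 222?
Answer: 139860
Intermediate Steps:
o = -105 (o = 5*(-3*7) = 5*(-21) = -105)
a*(o*(-6)) = 222*(-105*(-6)) = 222*630 = 139860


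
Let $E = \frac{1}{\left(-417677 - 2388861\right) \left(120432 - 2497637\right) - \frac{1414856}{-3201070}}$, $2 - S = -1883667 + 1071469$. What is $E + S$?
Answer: $\frac{8672927633228344869452135}{10678315234213672578} \approx 8.122 \cdot 10^{5}$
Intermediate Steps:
$S = 812200$ ($S = 2 - \left(-1883667 + 1071469\right) = 2 - -812198 = 2 + 812198 = 812200$)
$E = \frac{1600535}{10678315234213672578}$ ($E = \frac{1}{\left(-2806538\right) \left(-2377205\right) - - \frac{707428}{1600535}} = \frac{1}{6671716166290 + \frac{707428}{1600535}} = \frac{1}{\frac{10678315234213672578}{1600535}} = \frac{1600535}{10678315234213672578} \approx 1.4989 \cdot 10^{-13}$)
$E + S = \frac{1600535}{10678315234213672578} + 812200 = \frac{8672927633228344869452135}{10678315234213672578}$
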